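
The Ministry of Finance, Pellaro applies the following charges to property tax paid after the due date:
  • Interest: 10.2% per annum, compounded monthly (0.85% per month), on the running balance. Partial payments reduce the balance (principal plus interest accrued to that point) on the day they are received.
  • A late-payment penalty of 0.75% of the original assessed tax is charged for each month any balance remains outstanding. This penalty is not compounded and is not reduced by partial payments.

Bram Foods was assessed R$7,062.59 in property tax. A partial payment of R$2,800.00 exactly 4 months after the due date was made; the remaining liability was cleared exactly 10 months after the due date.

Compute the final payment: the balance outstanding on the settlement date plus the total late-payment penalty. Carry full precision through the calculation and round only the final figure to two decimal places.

R$5,270.23

Balance at month 4: R$7,062.5900 × (1 + 0.0085)^4 = R$7,305.7971…
After R$2,800.00 payment: R$7,305.7971… − R$2,800.00 = R$4,505.7971…
Balance at month 10: R$4,505.7971… × (1 + 0.0085)^6 = R$4,740.5316…
Penalty: 10 × 0.75% × R$7,062.59 = R$529.69…
Final settlement = outstanding balance + penalty = R$4,740.5316… + R$529.69… = R$5,270.23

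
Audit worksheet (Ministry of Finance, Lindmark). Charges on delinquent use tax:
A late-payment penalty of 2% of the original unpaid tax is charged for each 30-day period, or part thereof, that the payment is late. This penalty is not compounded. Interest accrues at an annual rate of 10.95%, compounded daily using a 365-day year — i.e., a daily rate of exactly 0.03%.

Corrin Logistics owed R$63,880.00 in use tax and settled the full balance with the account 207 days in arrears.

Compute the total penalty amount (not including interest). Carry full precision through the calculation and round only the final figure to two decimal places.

R$8,943.20

Penalty periods: ⌈207/30⌉ = 7; penalty = 7 × 2% × R$63,880.00 = R$8,943.20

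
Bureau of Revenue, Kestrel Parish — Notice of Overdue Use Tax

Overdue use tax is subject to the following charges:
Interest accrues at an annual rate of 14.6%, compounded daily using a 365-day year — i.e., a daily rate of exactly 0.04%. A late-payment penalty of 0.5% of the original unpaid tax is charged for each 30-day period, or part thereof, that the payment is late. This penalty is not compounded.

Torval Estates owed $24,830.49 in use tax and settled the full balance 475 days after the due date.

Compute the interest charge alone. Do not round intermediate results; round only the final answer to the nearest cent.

$5,194.63

Interest: $24,830.49 × ((1 + 0.0004)^475 − 1) = $24,830.49 × 0.20920366… = $5,194.6294…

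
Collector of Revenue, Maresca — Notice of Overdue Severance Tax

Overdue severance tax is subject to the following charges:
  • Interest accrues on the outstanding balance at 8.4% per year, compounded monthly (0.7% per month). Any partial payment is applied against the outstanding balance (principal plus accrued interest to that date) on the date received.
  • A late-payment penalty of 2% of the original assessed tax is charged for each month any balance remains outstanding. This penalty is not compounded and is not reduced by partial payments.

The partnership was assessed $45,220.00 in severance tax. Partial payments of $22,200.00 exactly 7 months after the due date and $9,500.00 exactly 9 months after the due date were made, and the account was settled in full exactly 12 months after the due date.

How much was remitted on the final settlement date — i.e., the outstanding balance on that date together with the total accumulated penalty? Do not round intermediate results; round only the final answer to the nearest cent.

Balance at month 7: $45,220.0000 × (1 + 0.007)^7 = $47,482.8581…
After $22,200.00 payment: $47,482.8581… − $22,200.00 = $25,282.8581…
Balance at month 9: $25,282.8581… × (1 + 0.007)^2 = $25,638.0569…
After $9,500.00 payment: $25,638.0569… − $9,500.00 = $16,138.0569…
Balance at month 12: $16,138.0569… × (1 + 0.007)^3 = $16,479.3340…
Penalty: 12 × 2% × $45,220.00 = $10,852.80
Final settlement = outstanding balance + penalty = $16,479.3340… + $10,852.80 = $27,332.13

$27,332.13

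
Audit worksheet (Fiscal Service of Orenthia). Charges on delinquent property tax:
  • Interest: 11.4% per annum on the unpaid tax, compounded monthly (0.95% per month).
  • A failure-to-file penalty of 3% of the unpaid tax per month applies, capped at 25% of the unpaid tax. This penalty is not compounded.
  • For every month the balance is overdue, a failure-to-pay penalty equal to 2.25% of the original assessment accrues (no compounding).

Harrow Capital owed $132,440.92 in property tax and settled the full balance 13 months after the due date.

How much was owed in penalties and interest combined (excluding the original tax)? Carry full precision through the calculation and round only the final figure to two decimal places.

Failure-to-file: 13 × 3% × $132,440.92 = $51,651.96…, capped at 25% × $132,440.92 = $33,110.23
Failure-to-pay penalty: 13 × 2.25% × $132,440.92 = $38,738.97…
Interest: $132,440.92 × ((1 + 0.0095)^13 − 1) = $132,440.92 × 0.1307906… = $17,322.0319…
Penalties + interest = $71,849.1991 + $17,322.0319… = $89,171.23

$89,171.23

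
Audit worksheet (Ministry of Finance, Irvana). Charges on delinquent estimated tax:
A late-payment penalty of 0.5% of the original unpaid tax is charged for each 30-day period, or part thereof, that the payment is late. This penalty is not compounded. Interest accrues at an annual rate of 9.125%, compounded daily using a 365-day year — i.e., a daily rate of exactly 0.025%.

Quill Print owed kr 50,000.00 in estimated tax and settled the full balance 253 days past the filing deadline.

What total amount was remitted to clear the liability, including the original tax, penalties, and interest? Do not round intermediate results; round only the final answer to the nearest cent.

kr 55,514.24

Penalty periods: ⌈253/30⌉ = 9; penalty = 9 × 0.5% × kr 50,000.00 = kr 2,250.00
Interest: kr 50,000.00 × ((1 + 0.00025)^253 − 1) = kr 50,000.00 × 0.06528471… = kr 3,264.2354…
Total = kr 50,000.00 + kr 2,250.0000 + kr 3,264.2354… = kr 55,514.24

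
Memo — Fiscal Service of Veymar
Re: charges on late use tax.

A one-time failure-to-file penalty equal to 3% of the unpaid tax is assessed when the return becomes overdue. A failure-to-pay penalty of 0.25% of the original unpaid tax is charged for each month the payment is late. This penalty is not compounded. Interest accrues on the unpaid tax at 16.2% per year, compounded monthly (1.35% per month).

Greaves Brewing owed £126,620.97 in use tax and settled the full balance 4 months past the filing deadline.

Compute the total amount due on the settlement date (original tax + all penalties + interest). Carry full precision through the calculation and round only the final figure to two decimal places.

Failure-to-file penalty: 3% × £126,620.97 = £3,798.63…
Failure-to-pay penalty = 0.25% × £126,620.97 × 4 mo = £1,266.21…
Interest: £126,620.97 × ((1 + 0.0135)^4 − 1) = £126,620.97 × 0.0551034… = £6,977.2428…
Total = £126,620.97 + £5,064.8388 + £6,977.2428… = £138,663.05

£138,663.05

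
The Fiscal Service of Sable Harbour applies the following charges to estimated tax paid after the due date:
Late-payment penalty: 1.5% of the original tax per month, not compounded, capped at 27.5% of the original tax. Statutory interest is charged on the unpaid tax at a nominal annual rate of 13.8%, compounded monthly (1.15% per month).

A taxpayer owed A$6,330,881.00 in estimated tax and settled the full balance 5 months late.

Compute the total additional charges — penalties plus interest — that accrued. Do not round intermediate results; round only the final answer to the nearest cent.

A$847,311.16

Penalty: 5 × 1.5% × A$6,330,881.00 = A$474,816.08… (below the 27.5% cap of A$1,740,992.28…)
Interest: A$6,330,881.00 × ((1 + 0.0115)^5 − 1) = A$6,330,881.00 × 0.0588378… = A$372,495.0873…
Penalties + interest = A$474,816.0750 + A$372,495.0873… = A$847,311.16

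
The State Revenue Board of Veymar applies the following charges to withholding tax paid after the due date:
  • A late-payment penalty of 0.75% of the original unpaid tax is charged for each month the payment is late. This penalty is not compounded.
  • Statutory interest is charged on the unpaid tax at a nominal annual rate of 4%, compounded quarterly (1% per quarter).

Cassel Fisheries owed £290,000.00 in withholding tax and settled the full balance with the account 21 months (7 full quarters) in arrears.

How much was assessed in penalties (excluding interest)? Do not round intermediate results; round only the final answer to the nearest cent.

Late-payment penalty = 0.75% × £290,000.00 × 21 mo = £45,675.00

£45,675.00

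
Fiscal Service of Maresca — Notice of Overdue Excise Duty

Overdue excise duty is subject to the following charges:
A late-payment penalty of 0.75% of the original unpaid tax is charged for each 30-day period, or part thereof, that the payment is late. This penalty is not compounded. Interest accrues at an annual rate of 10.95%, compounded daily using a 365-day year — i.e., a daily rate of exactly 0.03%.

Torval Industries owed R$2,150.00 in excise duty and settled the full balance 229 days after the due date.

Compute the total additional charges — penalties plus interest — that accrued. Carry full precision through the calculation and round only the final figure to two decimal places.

R$281.87

Penalty periods: ⌈229/30⌉ = 8; penalty = 8 × 0.75% × R$2,150.00 = R$129.00
Interest: R$2,150.00 × ((1 + 0.0003)^229 − 1) = R$2,150.00 × 0.07110379… = R$152.8732…
Penalties + interest = R$129.0000 + R$152.8732… = R$281.87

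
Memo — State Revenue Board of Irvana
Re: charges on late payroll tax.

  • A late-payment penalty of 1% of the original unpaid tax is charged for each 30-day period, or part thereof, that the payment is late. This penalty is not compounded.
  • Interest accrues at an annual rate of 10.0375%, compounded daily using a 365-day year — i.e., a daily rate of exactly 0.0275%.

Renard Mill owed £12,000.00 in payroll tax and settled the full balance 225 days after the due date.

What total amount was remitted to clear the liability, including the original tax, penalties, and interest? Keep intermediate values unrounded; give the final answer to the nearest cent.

Penalty periods: ⌈225/30⌉ = 8; penalty = 8 × 1% × £12,000.00 = £960.00
Interest: £12,000.00 × ((1 + 0.000275)^225 − 1) = £12,000.00 × 0.06382031… = £765.8437…
Total = £12,000.00 + £960.0000 + £765.8437… = £13,725.84

£13,725.84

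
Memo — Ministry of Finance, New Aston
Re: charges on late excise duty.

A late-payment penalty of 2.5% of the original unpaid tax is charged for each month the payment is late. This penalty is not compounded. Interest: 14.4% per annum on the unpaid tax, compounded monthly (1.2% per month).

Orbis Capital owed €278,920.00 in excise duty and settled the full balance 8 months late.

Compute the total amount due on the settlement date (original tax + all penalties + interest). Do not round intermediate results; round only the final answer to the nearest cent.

Late-payment penalty = 2.5% × €278,920.00 × 8 mo = €55,784.00
Interest: €278,920.00 × ((1 + 0.012)^8 − 1) = €278,920.00 × 0.1001302… = €27,928.3247…
Total = €278,920.00 + €55,784.0000 + €27,928.3247… = €362,632.32

€362,632.32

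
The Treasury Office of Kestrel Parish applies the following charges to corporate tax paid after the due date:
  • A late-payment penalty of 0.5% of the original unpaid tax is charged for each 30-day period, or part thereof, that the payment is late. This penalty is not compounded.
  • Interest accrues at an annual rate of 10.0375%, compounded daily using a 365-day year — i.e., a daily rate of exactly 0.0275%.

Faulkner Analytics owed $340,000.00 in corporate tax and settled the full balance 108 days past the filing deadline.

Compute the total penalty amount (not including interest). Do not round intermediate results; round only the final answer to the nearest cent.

Penalty periods: ⌈108/30⌉ = 4; penalty = 4 × 0.5% × $340,000.00 = $6,800.00

$6,800.00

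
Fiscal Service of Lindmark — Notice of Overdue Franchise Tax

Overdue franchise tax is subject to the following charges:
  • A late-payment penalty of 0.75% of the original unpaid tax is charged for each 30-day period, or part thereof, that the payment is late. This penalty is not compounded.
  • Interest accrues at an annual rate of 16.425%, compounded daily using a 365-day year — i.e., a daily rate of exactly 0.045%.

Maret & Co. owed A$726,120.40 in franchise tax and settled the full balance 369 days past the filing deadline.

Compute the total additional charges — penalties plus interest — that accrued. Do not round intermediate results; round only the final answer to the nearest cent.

A$201,925.40

Penalty periods: ⌈369/30⌉ = 13; penalty = 13 × 0.75% × A$726,120.40 = A$70,796.74…
Interest: A$726,120.40 × ((1 + 0.00045)^369 − 1) = A$726,120.40 × 0.18058804… = A$131,128.6569…
Penalties + interest = A$70,796.7390 + A$131,128.6569… = A$201,925.40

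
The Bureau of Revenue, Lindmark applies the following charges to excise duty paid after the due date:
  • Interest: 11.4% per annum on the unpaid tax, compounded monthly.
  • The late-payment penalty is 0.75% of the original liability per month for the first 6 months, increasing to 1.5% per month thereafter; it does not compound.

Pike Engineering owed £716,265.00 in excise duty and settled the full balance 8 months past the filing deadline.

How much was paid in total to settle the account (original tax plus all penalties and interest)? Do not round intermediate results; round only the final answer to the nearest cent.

£826,265.82

Penalty, months 1–6: 6 × 0.75% × £716,265.00 = £32,231.93…
Penalty, months 7–8: 2 × 1.5% × £716,265.00 = £21,487.95
Interest (11.4%/yr ÷ 12 = 0.95%/month): £716,265.00 × ((1 + 0.0095)^8 − 1) = £56,280.9432…
Total = £716,265.00 + £53,719.8750 + £56,280.9432… = £826,265.82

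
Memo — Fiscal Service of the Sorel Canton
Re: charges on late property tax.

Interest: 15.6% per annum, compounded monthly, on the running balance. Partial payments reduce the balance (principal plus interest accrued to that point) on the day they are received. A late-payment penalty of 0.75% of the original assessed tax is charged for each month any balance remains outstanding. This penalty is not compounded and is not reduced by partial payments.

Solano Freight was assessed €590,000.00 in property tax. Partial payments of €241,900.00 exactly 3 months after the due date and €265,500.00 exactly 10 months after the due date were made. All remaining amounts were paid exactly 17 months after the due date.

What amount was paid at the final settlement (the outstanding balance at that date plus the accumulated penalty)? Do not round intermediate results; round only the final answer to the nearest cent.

€229,628.52

Monthly rate = 15.6% ÷ 12 = 1.3%
Balance at month 3: €590,000.0000 × (1 + 0.013)^3 = €613,310.4262…
After €241,900.00 payment: €613,310.4262… − €241,900.00 = €371,410.4262…
Balance at month 10: €371,410.4262… × (1 + 0.013)^7 = €406,555.8444…
After €265,500.00 payment: €406,555.8444… − €265,500.00 = €141,055.8444…
Balance at month 17: €141,055.8444… × (1 + 0.013)^7 = €154,403.5220…
Penalty: 17 × 0.75% × €590,000.00 = €75,225.00
Final settlement = outstanding balance + penalty = €154,403.5220… + €75,225.00 = €229,628.52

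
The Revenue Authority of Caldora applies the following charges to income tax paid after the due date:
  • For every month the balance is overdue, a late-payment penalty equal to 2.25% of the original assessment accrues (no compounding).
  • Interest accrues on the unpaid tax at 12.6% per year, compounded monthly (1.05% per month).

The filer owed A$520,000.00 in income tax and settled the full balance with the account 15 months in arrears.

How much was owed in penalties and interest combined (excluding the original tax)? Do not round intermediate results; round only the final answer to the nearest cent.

Late-payment penalty = 2.25% × A$520,000.00 × 15 mo = A$175,500.00
Interest: A$520,000.00 × ((1 + 0.0105)^15 − 1) = A$520,000.00 × 0.1696200… = A$88,202.3746…
Penalties + interest = A$175,500.0000 + A$88,202.3746… = A$263,702.37

A$263,702.37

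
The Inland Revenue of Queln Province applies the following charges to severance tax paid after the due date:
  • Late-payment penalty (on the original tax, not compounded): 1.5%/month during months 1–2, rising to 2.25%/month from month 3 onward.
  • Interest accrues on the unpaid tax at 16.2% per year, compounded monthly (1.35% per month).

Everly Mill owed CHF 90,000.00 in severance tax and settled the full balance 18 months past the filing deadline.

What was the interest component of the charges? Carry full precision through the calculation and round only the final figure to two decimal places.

CHF 24,569.78

Interest: CHF 90,000.00 × ((1 + 0.0135)^18 − 1) = CHF 90,000.00 × 0.2729975… = CHF 24,569.7760…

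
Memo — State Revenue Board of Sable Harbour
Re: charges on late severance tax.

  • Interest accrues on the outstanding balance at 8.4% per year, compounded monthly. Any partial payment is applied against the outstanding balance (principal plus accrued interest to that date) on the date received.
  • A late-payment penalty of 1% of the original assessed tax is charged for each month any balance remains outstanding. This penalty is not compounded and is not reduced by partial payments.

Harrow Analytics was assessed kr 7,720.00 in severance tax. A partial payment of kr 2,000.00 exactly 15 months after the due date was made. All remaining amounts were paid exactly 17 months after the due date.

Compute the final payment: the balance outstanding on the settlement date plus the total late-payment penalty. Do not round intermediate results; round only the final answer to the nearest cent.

kr 7,976.27

Monthly rate = 8.4% ÷ 12 = 0.7%
Balance at month 15: kr 7,720.0000 × (1 + 0.007)^15 = kr 8,571.5499…
After kr 2,000.00 payment: kr 8,571.5499… − kr 2,000.00 = kr 6,571.5499…
Balance at month 17: kr 6,571.5499… × (1 + 0.007)^2 = kr 6,663.8736…
Penalty: 17 × 1% × kr 7,720.00 = kr 1,312.40
Final settlement = outstanding balance + penalty = kr 6,663.8736… + kr 1,312.40 = kr 7,976.27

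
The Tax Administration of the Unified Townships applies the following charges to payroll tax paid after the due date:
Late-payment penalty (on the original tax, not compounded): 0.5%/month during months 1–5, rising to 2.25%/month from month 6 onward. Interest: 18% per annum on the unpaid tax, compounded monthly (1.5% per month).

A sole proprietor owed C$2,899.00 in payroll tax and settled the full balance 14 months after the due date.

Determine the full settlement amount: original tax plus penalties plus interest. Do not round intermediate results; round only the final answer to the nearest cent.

Penalty, months 1–5: 5 × 0.5% × C$2,899.00 = C$72.48…
Penalty, months 6–14: 9 × 2.25% × C$2,899.00 = C$587.05…
Interest: C$2,899.00 × ((1 + 0.015)^14 − 1) = C$2,899.00 × 0.2317557… = C$671.8599…
Total = C$2,899.00 + C$659.5225 + C$671.8599… = C$4,230.38

C$4,230.38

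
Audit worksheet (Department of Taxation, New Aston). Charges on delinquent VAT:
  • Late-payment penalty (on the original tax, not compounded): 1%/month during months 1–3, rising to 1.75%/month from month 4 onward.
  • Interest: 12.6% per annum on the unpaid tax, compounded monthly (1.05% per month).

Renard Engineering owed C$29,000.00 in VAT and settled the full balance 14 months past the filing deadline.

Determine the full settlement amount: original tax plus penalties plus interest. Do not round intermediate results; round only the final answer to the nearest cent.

C$40,019.03

Penalty, months 1–3: 3 × 1% × C$29,000.00 = C$870.00
Penalty, months 4–14: 11 × 1.75% × C$29,000.00 = C$5,582.50
Interest: C$29,000.00 × ((1 + 0.0105)^14 − 1) = C$29,000.00 × 0.1574666… = C$4,566.5300…
Total = C$29,000.00 + C$6,452.5000 + C$4,566.5300… = C$40,019.03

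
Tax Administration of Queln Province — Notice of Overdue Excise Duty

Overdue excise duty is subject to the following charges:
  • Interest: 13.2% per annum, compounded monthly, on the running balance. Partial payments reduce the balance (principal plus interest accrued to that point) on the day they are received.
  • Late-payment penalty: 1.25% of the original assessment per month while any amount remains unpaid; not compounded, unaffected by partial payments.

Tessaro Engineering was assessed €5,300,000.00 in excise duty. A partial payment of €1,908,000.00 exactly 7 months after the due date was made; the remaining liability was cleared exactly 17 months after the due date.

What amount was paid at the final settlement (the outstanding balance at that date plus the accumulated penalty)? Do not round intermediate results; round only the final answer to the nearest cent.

Monthly rate = 13.2% ÷ 12 = 1.1%
Balance at month 7: €5,300,000.0000 × (1 + 0.011)^7 = €5,721,816.9344…
After €1,908,000.00 payment: €5,721,816.9344… − €1,908,000.00 = €3,813,816.9344…
Balance at month 17: €3,813,816.9344… × (1 + 0.011)^10 = €4,254,724.0554…
Penalty: 17 × 1.25% × €5,300,000.00 = €1,126,250.00
Final settlement = outstanding balance + penalty = €4,254,724.0554… + €1,126,250.00 = €5,380,974.06

€5,380,974.06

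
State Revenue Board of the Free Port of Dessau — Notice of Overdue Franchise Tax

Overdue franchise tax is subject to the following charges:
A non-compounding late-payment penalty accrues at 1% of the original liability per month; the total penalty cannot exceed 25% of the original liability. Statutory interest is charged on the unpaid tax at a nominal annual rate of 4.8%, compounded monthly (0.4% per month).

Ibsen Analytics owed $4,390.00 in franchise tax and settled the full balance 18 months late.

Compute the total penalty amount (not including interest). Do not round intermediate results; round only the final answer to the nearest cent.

Penalty: 18 × 1% × $4,390.00 = $790.20 (below the 25% cap of $1,097.50)

$790.20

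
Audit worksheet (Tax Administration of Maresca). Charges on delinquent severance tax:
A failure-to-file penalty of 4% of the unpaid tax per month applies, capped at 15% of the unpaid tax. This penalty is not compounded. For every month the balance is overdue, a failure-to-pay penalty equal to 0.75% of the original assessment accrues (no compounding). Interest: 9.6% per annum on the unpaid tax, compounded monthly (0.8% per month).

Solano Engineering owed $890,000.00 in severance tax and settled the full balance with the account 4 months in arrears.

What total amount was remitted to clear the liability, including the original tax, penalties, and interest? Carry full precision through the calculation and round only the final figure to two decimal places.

Failure-to-file: 4 × 4% × $890,000.00 = $142,400.00, capped at 15% × $890,000.00 = $133,500.00
Failure-to-pay penalty: 4 × 0.75% × $890,000.00 = $26,700.00
Interest: $890,000.00 × ((1 + 0.008)^4 − 1) = $890,000.00 × 0.0323861… = $28,823.5864…
Total = $890,000.00 + $160,200.0000 + $28,823.5864… = $1,079,023.59

$1,079,023.59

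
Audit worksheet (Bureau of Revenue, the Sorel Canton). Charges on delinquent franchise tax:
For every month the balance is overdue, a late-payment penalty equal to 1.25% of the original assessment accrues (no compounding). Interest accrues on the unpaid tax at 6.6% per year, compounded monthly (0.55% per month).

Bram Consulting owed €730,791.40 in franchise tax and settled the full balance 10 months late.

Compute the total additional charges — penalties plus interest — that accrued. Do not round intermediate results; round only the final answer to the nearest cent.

Late-payment penalty = 1.25% × €730,791.40 × 10 mo = €91,348.93…
Interest: €730,791.40 × ((1 + 0.0055)^10 − 1) = €730,791.40 × 0.0563814… = €41,203.0484…
Penalties + interest = €91,348.9250 + €41,203.0484… = €132,551.97

€132,551.97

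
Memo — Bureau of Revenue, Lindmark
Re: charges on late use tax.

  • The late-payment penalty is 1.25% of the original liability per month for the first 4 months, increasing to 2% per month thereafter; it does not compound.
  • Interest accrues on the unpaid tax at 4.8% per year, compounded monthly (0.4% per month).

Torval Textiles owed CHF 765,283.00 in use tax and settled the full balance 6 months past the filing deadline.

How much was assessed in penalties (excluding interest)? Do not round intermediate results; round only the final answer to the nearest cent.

CHF 68,875.47

Penalty, months 1–4: 4 × 1.25% × CHF 765,283.00 = CHF 38,264.15
Penalty, months 5–6: 2 × 2% × CHF 765,283.00 = CHF 30,611.32
Total penalty = CHF 38,264.15 + CHF 30,611.32 = CHF 68,875.47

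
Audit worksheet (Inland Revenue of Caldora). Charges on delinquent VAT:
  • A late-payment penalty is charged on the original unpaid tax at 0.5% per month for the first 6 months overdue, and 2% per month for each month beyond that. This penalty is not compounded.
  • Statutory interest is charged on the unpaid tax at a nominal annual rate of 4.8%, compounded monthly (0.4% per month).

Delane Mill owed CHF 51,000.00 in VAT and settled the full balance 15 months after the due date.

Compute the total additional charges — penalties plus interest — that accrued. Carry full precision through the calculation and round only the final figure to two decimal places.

Penalty, months 1–6: 6 × 0.5% × CHF 51,000.00 = CHF 1,530.00
Penalty, months 7–15: 9 × 2% × CHF 51,000.00 = CHF 9,180.00
Interest: CHF 51,000.00 × ((1 + 0.004)^15 − 1) = CHF 51,000.00 × 0.0617095… = CHF 3,147.1831…
Penalties + interest = CHF 10,710.0000 + CHF 3,147.1831… = CHF 13,857.18

CHF 13,857.18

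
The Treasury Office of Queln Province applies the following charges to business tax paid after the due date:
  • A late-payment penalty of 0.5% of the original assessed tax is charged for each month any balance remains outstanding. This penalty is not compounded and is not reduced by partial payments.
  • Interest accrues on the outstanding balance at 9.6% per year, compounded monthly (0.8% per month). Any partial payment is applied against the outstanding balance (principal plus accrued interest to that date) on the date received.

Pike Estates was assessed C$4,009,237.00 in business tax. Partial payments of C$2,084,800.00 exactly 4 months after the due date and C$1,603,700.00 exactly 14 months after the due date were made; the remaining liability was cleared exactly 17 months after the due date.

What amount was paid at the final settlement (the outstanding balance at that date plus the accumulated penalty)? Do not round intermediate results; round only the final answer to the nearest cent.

Balance at month 4: C$4,009,237.0000 × (1 + 0.008)^4 = C$4,139,080.3583…
After C$2,084,800.00 payment: C$4,139,080.3583… − C$2,084,800.00 = C$2,054,280.3583…
Balance at month 14: C$2,054,280.3583… × (1 + 0.008)^10 = C$2,224,667.1135…
After C$1,603,700.00 payment: C$2,224,667.1135… − C$1,603,700.00 = C$620,967.1135…
Balance at month 17: C$620,967.1135… × (1 + 0.008)^3 = C$635,989.8679…
Penalty: 17 × 0.5% × C$4,009,237.00 = C$340,785.15…
Final settlement = outstanding balance + penalty = C$635,989.8679… + C$340,785.15… = C$976,775.01

C$976,775.01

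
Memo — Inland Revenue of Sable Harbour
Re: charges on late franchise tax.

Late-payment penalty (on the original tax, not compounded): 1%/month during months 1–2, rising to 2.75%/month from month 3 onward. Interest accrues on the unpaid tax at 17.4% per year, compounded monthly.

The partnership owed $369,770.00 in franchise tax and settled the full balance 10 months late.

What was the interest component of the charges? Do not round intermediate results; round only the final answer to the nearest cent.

$57,253.90

Interest (17.4%/yr ÷ 12 = 1.45%/month): $369,770.00 × ((1 + 0.0145)^10 − 1) = $57,253.9043…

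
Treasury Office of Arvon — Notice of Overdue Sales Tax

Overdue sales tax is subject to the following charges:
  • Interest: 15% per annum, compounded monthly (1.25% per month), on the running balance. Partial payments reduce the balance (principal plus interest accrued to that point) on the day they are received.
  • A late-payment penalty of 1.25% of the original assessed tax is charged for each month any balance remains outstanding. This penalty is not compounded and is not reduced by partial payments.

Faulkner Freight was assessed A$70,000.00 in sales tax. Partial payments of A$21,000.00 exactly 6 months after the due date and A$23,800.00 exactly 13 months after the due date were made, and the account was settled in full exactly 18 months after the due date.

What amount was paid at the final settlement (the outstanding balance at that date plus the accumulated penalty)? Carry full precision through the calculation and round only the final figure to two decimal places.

Balance at month 6: A$70,000.0000 × (1 + 0.0125)^6 = A$75,416.8226…
After A$21,000.00 payment: A$75,416.8226… − A$21,000.00 = A$54,416.8226…
Balance at month 13: A$54,416.8226… × (1 + 0.0125)^7 = A$59,360.6166…
After A$23,800.00 payment: A$59,360.6166… − A$23,800.00 = A$35,560.6166…
Balance at month 18: A$35,560.6166… × (1 + 0.0125)^5 = A$37,839.4175…
Penalty: 18 × 1.25% × A$70,000.00 = A$15,750.00
Final settlement = outstanding balance + penalty = A$37,839.4175… + A$15,750.00 = A$53,589.42

A$53,589.42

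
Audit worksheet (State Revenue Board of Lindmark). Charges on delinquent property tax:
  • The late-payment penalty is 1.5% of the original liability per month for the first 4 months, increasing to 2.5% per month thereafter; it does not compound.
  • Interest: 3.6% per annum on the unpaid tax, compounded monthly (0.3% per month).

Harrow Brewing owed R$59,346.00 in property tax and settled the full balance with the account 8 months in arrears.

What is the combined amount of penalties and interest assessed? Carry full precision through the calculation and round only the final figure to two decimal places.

R$10,934.71

Penalty, months 1–4: 4 × 1.5% × R$59,346.00 = R$3,560.76
Penalty, months 5–8: 4 × 2.5% × R$59,346.00 = R$5,934.60
Interest: R$59,346.00 × ((1 + 0.003)^8 − 1) = R$59,346.00 × 0.0242535… = R$1,439.3493…
Penalties + interest = R$9,495.3600 + R$1,439.3493… = R$10,934.71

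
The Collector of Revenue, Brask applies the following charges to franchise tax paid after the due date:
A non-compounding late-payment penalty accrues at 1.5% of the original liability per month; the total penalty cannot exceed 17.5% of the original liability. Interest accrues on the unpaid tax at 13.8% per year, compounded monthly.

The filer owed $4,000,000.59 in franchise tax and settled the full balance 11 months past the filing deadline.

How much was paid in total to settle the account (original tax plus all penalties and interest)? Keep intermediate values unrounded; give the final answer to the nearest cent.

Penalty: 11 × 1.5% × $4,000,000.59 = $660,000.10… (below the 17.5% cap of $700,000.10…)
Interest (13.8%/yr ÷ 12 = 1.15%/month): $4,000,000.59 × ((1 + 0.0115)^11 − 1) = $536,122.3195…
Total = $4,000,000.59 + $660,000.0974… + $536,122.3195… = $5,196,123.01

$5,196,123.01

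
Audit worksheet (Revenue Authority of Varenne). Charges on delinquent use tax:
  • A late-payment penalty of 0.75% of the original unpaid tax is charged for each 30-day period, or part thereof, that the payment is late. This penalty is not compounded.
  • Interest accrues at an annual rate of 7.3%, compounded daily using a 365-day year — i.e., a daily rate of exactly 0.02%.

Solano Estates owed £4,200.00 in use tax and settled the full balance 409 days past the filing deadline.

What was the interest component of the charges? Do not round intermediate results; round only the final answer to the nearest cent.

£357.97

Interest: £4,200.00 × ((1 + 0.0002)^409 − 1) = £4,200.00 × 0.08522986… = £357.9654…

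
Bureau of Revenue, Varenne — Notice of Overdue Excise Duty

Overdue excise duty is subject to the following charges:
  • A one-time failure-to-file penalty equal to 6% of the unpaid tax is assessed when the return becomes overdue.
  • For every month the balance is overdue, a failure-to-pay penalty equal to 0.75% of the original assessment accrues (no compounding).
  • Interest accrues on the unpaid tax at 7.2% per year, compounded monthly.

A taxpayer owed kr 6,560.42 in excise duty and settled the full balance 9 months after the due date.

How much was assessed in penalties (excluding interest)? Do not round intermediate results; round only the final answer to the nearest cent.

Failure-to-file penalty: 6% × kr 6,560.42 = kr 393.63…
Failure-to-pay penalty: 9 × 0.75% × kr 6,560.42 = kr 442.83…
Total penalty = kr 393.63… + kr 442.83… = kr 836.45

kr 836.45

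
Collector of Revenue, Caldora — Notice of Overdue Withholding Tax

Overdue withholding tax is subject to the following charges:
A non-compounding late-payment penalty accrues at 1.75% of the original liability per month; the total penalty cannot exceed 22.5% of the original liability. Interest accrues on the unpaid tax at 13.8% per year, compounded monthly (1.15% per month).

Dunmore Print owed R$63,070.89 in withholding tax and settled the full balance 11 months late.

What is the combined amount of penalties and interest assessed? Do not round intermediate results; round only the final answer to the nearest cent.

R$20,594.57

Penalty: 11 × 1.75% × R$63,070.89 = R$12,141.15… (below the 22.5% cap of R$14,190.95…)
Interest: R$63,070.89 × ((1 + 0.0115)^11 − 1) = R$63,070.89 × 0.1340306… = R$8,453.4267…
Penalties + interest = R$12,141.1463… + R$8,453.4267… = R$20,594.57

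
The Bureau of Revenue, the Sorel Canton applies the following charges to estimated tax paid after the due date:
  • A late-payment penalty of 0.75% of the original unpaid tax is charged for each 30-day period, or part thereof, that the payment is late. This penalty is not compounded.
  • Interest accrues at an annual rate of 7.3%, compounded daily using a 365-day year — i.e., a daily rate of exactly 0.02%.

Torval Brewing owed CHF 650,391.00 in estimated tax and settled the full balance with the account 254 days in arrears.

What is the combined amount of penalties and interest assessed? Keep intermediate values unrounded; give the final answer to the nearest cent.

Penalty periods: ⌈254/30⌉ = 9; penalty = 9 × 0.75% × CHF 650,391.00 = CHF 43,901.39…
Interest: CHF 650,391.00 × ((1 + 0.0002)^254 − 1) = CHF 650,391.00 × 0.05210711… = CHF 33,889.9926…
Penalties + interest = CHF 43,901.3925 + CHF 33,889.9926… = CHF 77,791.39

CHF 77,791.39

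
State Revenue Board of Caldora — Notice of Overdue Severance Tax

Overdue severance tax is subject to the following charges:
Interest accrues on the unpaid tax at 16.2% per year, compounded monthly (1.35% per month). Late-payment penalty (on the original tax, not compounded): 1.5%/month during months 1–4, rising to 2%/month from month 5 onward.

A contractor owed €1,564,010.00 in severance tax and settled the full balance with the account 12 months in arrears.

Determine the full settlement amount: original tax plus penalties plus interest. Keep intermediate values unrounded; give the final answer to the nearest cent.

€2,181,147.36

Penalty, months 1–4: 4 × 1.5% × €1,564,010.00 = €93,840.60
Penalty, months 5–12: 8 × 2% × €1,564,010.00 = €250,241.60
Interest: €1,564,010.00 × ((1 + 0.0135)^12 − 1) = €1,564,010.00 × 0.1745866… = €273,055.1644…
Total = €1,564,010.00 + €344,082.2000 + €273,055.1644… = €2,181,147.36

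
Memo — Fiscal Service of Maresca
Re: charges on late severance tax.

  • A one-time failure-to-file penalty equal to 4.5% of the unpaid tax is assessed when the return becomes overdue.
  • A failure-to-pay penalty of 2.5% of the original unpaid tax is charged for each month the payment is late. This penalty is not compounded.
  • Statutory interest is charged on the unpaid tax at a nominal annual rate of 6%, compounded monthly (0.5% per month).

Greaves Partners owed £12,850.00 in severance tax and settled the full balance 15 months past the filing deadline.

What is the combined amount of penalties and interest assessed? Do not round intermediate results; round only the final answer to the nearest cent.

Failure-to-file penalty: 4.5% × £12,850.00 = £578.25
Failure-to-pay penalty = 2.5% × £12,850.00 × 15 mo = £4,818.75
Interest: £12,850.00 × ((1 + 0.005)^15 − 1) = £12,850.00 × 0.0776827… = £998.2232…
Penalties + interest = £5,397.0000 + £998.2232… = £6,395.22

£6,395.22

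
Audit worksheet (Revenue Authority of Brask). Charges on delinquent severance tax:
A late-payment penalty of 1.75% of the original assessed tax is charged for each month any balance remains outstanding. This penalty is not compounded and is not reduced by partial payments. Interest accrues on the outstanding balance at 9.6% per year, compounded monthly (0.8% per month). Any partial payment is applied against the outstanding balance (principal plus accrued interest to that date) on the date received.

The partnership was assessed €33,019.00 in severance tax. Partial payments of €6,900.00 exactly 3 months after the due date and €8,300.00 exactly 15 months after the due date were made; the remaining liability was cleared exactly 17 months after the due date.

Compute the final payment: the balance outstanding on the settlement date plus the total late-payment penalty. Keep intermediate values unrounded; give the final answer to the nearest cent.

Balance at month 3: €33,019.0000 × (1 + 0.008)^3 = €33,817.8126…
After €6,900.00 payment: €33,817.8126… − €6,900.00 = €26,917.8126…
Balance at month 15: €26,917.8126… × (1 + 0.008)^12 = €29,618.7107…
After €8,300.00 payment: €29,618.7107… − €8,300.00 = €21,318.7107…
Balance at month 17: €21,318.7107… × (1 + 0.008)^2 = €21,661.1745…
Penalty: 17 × 1.75% × €33,019.00 = €9,823.15…
Final settlement = outstanding balance + penalty = €21,661.1745… + €9,823.15… = €31,484.33

€31,484.33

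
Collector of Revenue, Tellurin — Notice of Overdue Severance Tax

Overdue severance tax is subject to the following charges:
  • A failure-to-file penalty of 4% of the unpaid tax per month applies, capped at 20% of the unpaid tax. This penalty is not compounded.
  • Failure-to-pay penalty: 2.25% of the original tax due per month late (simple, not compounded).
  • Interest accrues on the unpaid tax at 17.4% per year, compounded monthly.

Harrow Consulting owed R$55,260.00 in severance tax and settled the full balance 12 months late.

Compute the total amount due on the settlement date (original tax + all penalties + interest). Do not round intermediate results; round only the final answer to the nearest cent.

Failure-to-file: 12 × 4% × R$55,260.00 = R$26,524.80, capped at 20% × R$55,260.00 = R$11,052.00
Failure-to-pay penalty: 12 × 2.25% × R$55,260.00 = R$14,920.20
Interest (17.4%/yr ÷ 12 = 1.45%/month): R$55,260.00 × ((1 + 0.0145)^12 − 1) = R$10,420.3558…
Total = R$55,260.00 + R$25,972.2000 + R$10,420.3558… = R$91,652.56

R$91,652.56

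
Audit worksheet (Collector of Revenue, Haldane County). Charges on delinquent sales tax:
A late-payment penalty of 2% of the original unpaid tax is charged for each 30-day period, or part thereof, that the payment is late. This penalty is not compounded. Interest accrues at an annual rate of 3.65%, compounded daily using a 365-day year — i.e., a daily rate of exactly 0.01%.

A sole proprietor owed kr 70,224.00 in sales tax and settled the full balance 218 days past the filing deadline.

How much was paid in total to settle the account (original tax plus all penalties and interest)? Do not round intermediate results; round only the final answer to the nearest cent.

Penalty periods: ⌈218/30⌉ = 8; penalty = 8 × 2% × kr 70,224.00 = kr 11,235.84
Interest: kr 70,224.00 × ((1 + 0.0001)^218 − 1) = kr 70,224.00 × 0.02203824… = kr 1,547.6135…
Total = kr 70,224.00 + kr 11,235.8400 + kr 1,547.6135… = kr 83,007.45

kr 83,007.45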